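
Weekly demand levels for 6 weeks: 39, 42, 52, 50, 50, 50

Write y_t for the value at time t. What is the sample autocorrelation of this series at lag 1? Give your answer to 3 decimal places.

0.334

Mean ȳ = (39 + 42 + 52 + 50 + 50 + 50)/6 = 47.1667
Deviations from mean: -8.1667, -5.1667, 4.8333, 2.8333, 2.8333, 2.8333
Σ(y_t−ȳ)(y_{t+1}−ȳ) = (42.1944) + (-24.9722) + (13.6944) + (8.0278) + (8.0278) = 46.9722
Denominator Σ(y_t−ȳ)² = 140.8333
r_1 = 46.9722 / 140.8333 = 0.334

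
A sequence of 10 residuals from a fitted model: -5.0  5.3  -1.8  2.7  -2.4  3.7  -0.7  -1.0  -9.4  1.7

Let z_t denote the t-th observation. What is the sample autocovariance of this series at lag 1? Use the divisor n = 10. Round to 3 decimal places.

-6.769

Mean z̄ = (-5.0 + 5.3 − 1.8 + 2.7 − 2.4 + 3.7 − 0.7 − 1.0 − 9.4 + 1.7)/10 = -0.6900
Σ_{t=1}^{9}(z_t−z̄)(z_{t+1}−z̄) = -67.6901
γ_1 = -67.6901 / 10 = -6.769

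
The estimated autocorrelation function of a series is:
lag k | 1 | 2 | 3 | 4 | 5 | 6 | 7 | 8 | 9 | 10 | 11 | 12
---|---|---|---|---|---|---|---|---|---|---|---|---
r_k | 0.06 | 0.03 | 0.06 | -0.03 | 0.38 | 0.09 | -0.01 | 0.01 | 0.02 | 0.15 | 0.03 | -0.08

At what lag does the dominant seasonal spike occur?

5

The largest autocorrelation is r_5 = 0.38, with a weaker echo at lag 10 (0.15); the remaining lags stay at or below 0.09.
The dominant spike at lag 5 indicates a seasonal period of 5.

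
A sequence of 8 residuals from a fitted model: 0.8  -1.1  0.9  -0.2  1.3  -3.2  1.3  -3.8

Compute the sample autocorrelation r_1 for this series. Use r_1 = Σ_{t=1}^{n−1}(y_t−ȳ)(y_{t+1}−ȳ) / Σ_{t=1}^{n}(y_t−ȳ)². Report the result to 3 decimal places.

Mean ȳ = (0.8 − 1.1 + 0.9 − 0.2 + 1.3 − 3.2 + 1.3 − 3.8)/8 = -0.5000
Numerator Σ_{t=1}^{7}(y_t−ȳ)(y_{t+1}−ȳ) = -16.3200
Denominator Σ(y_t−ȳ)² = 28.7600
r_1 = -16.3200 / 28.7600 = -0.567

-0.567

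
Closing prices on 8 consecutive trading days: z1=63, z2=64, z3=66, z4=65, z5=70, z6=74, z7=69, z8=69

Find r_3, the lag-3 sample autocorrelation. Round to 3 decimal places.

-0.077

Mean z̄ = (63 + 64 + 66 + 65 + 70 + 74 + 69 + 69)/8 = 67.5000
Deviations from mean: -4.5000, -3.5000, -1.5000, -2.5000, 2.5000, 6.5000, 1.5000, 1.5000
Σ(z_t−z̄)(z_{t+3}−z̄) = (11.2500) + (-8.7500) + (-9.7500) + (-3.7500) + (3.7500) = -7.2500
Denominator Σ(z_t−z̄)² = 94.0000
r_3 = -7.2500 / 94.0000 = -0.077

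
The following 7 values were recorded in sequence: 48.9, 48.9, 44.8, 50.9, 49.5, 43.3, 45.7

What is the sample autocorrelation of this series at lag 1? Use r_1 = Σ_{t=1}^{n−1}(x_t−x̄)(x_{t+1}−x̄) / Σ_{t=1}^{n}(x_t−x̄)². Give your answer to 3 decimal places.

Mean x̄ = (48.9 + 48.9 + 44.8 + 50.9 + 49.5 + 43.3 + 45.7)/7 = 47.4286
Σ(x_t−x̄)(x_{t+1}−x̄) = (2.1651) + (-3.8678) + (-9.1249) + (7.1908) + (-8.5520) + (7.1365) = -5.0522
Denominator Σ(x_t−x̄)² = 47.6143
r_1 = -5.0522 / 47.6143 = -0.106

-0.106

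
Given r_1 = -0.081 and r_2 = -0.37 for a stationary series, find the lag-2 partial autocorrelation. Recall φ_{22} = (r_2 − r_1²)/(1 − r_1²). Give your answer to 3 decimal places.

φ_{22} = (r_2 − r_1²) / (1 − r_1²)
r_1² = (-0.081)² = 0.006561
Numerator = -0.37 − 0.0066 = -0.3766; denominator = 1 − 0.0066 = 0.9934
φ_{22} = -0.3766 / 0.9934 = -0.379

-0.379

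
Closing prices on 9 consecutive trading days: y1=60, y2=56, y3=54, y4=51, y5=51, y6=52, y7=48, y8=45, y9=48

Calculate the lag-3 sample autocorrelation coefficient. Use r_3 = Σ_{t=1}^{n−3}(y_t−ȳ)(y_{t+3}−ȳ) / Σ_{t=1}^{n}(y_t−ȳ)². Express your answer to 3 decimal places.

-0.012

Mean ȳ = (60 + 56 + 54 + 51 + 51 + 52 + 48 + 45 + 48)/9 = 51.6667
Numerator Σ_{t=1}^{6}(y_t−ȳ)(y_{t+3}−ȳ) = -2.0000
Denominator Σ(y_t−ȳ)² = 166.0000
r_3 = -2.0000 / 166.0000 = -0.012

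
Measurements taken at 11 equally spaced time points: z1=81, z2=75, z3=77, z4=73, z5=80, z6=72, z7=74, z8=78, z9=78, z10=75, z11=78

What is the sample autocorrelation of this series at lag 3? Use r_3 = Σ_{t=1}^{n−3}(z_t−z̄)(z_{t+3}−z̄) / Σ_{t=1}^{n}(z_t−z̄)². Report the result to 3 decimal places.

Mean z̄ = (81 + 75 + 77 + 73 + 80 + 72 + 74 + 78 + 78 + 75 + 78)/11 = 76.4545
Numerator Σ_{t=1}^{8}(z_t−z̄)(z_{t+3}−z̄) = -10.2562
Denominator Σ(z_t−z̄)² = 82.7273
r_3 = -10.2562 / 82.7273 = -0.124

-0.124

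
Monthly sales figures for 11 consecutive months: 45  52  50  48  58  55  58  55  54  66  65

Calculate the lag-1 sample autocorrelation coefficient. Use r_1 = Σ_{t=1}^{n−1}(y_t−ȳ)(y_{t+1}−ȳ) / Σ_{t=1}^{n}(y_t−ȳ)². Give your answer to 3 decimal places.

0.373

Mean ȳ = (45 + 52 + 50 + 48 + 58 + 55 + 58 + 55 + 54 + 66 + 65)/11 = 55.0909
Numerator Σ_{t=1}^{10}(y_t−ȳ)(y_{t+1}−ȳ) = 157.9008
Denominator Σ(y_t−ȳ)² = 422.9091
r_1 = 157.9008 / 422.9091 = 0.373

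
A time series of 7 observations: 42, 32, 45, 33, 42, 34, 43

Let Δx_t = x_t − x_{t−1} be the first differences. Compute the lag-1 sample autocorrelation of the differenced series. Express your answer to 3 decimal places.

-0.843

First differences Δx: -10, 13, -12, 9, -8, 9
Mean of differences = 0.1667
Numerator Σ(Δx_t−Δx̄)(Δx_{t+1}−Δx̄) = -538.3611
Denominator Σ(Δx_t−Δx̄)² = 638.8333
r_1(Δx) = -538.3611 / 638.8333 = -0.843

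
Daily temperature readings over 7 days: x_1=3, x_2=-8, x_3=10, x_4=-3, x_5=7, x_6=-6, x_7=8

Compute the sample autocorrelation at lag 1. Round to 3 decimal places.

Mean x̄ = (3 − 8 + 10 − 3 + 7 − 6 + 8)/7 = 1.5714
Deviations from mean: 1.4286, -9.5714, 8.4286, -4.5714, 5.4286, -7.5714, 6.4286
Numerator Σ_{t=1}^{6}(x_t−x̄)(x_{t+1}−x̄) = -247.4694
Denominator Σ(x_t−x̄)² = 313.7143
r_1 = -247.4694 / 313.7143 = -0.789

-0.789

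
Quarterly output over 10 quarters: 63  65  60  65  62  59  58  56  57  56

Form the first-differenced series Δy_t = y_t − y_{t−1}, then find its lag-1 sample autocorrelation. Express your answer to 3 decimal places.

First differences Δy: 2, -5, 5, -3, -3, -1, -2, 1, -1
Mean of differences = -0.7778
Numerator Σ(Δy_t−Δȳ)(Δy_{t+1}−Δȳ) = -45.8272
Denominator Σ(Δy_t−Δȳ)² = 73.5556
r_1(Δy) = -45.8272 / 73.5556 = -0.623

-0.623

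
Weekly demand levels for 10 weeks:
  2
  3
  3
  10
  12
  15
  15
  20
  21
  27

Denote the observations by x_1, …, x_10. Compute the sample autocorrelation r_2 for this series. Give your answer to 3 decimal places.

0.416

Mean x̄ = (2 + 3 + 3 + 10 + 12 + 15 + 15 + 20 + 21 + 27)/10 = 12.8000
Numerator Σ_{t=1}^{8}(x_t−x̄)(x_{t+2}−x̄) = 269.3200
Denominator Σ(x_t−x̄)² = 647.6000
r_2 = 269.3200 / 647.6000 = 0.416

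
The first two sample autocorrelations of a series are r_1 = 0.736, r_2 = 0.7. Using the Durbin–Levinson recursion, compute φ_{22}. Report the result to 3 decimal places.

0.345

φ_{22} = (r_2 − r_1²) / (1 − r_1²)
r_1² = (0.736)² = 0.541696
Numerator = 0.7 − 0.5417 = 0.1583; denominator = 1 − 0.5417 = 0.4583
φ_{22} = 0.1583 / 0.4583 = 0.345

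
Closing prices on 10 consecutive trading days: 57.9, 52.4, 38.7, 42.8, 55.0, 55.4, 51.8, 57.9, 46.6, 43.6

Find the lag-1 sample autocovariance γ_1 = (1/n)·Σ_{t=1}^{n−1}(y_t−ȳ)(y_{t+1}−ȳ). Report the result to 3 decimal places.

8.287

Mean ȳ = (57.9 + 52.4 + 38.7 + 42.8 + 55.0 + 55.4 + 51.8 + 57.9 + 46.6 + 43.6)/10 = 50.2100
Σ_{t=1}^{9}(y_t−ȳ)(y_{t+1}−ȳ) = 82.8699
γ_1 = 82.8699 / 10 = 8.287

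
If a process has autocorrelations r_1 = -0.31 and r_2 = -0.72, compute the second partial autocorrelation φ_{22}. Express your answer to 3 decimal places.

φ_{22} = (r_2 − r_1²) / (1 − r_1²)
r_1² = (-0.31)² = 0.0961
Numerator = -0.72 − 0.0961 = -0.8161; denominator = 1 − 0.0961 = 0.9039
φ_{22} = -0.8161 / 0.9039 = -0.903

-0.903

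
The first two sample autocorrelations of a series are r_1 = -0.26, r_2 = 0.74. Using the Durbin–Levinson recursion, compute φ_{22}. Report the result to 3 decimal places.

0.721

φ_{22} = (r_2 − r_1²) / (1 − r_1²)
r_1² = (-0.26)² = 0.0676
Numerator = 0.74 − 0.0676 = 0.6724; denominator = 1 − 0.0676 = 0.9324
φ_{22} = 0.6724 / 0.9324 = 0.721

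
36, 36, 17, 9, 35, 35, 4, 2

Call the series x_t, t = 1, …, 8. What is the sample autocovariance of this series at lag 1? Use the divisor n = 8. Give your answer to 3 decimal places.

39.742

Mean x̄ = (36 + 36 + 17 + 9 + 35 + 35 + 4 + 2)/8 = 21.7500
Deviations: 14.2500, 14.2500, -4.7500, -12.7500, 13.2500, 13.2500, -17.7500, -19.7500
Σ_{t=1}^{7}(x_t−x̄)(x_{t+1}−x̄) = 317.9375
γ_1 = 317.9375 / 8 = 39.742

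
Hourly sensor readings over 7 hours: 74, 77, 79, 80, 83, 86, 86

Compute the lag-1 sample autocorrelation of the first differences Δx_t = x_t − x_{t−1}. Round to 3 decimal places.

First differences Δx: 3, 2, 1, 3, 3, 0
Mean of differences = 2.0000
Numerator Σ(Δx_t−Δx̄)(Δx_{t+1}−Δx̄) = -2.0000
Denominator Σ(Δx_t−Δx̄)² = 8.0000
r_1(Δx) = -2.0000 / 8.0000 = -0.250

-0.250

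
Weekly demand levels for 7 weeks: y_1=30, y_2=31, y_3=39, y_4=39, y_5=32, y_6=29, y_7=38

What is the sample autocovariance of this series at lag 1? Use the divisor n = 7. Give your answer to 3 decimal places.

Mean ȳ = (30 + 31 + 39 + 39 + 32 + 29 + 38)/7 = 34.0000
Deviations: -4.0000, -3.0000, 5.0000, 5.0000, -2.0000, -5.0000, 4.0000
Σ_{t=1}^{6}(y_t−ȳ)(y_{t+1}−ȳ) = 2.0000
γ_1 = 2.0000 / 7 = 0.286

0.286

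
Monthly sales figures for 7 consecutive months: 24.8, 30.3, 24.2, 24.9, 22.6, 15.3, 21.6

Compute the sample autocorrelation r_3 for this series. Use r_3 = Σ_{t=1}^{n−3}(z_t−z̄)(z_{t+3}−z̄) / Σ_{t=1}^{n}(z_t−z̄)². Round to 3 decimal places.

Mean z̄ = (24.8 + 30.3 + 24.2 + 24.9 + 22.6 + 15.3 + 21.6)/7 = 23.3857
Σ(z_t−z̄)(z_{t+3}−z̄) = (2.1416) + (-5.4327) + (-6.5841) + (-2.7041) = -12.5792
Denominator Σ(z_t−z̄)² = 121.9486
r_3 = -12.5792 / 121.9486 = -0.103

-0.103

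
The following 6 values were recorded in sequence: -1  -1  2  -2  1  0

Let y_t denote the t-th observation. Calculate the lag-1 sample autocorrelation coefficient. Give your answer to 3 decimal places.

Mean ȳ = (-1 − 1 + 2 − 2 + 1 + 0)/6 = -0.1667
Numerator Σ_{t=1}^{5}(y_t−ȳ)(y_{t+1}−ȳ) = -7.0278
Denominator Σ(y_t−ȳ)² = 10.8333
r_1 = -7.0278 / 10.8333 = -0.649

-0.649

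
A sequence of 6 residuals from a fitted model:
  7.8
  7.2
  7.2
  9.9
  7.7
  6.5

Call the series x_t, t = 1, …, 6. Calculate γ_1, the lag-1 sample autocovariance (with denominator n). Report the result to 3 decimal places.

Mean x̄ = (7.8 + 7.2 + 7.2 + 9.9 + 7.7 + 6.5)/6 = 7.7167
Deviations: 0.0833, -0.5167, -0.5167, 2.1833, -0.0167, -1.2167
Σ_{t=1}^{5}(x_t−x̄)(x_{t+1}−x̄) = -0.9203
γ_1 = -0.9203 / 6 = -0.153

-0.153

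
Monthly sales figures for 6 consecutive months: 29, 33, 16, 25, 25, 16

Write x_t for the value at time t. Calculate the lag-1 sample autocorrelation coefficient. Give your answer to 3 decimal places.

-0.178

Mean x̄ = (29 + 33 + 16 + 25 + 25 + 16)/6 = 24.0000
Σ(x_t−x̄)(x_{t+1}−x̄) = (45.0000) + (-72.0000) + (-8.0000) + (1.0000) + (-8.0000) = -42.0000
Denominator Σ(x_t−x̄)² = 236.0000
r_1 = -42.0000 / 236.0000 = -0.178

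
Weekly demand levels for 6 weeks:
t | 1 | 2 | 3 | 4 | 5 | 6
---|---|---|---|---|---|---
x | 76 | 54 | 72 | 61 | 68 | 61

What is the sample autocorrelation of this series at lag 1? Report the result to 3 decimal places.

Mean x̄ = (76 + 54 + 72 + 61 + 68 + 61)/6 = 65.3333
Deviations from mean: 10.6667, -11.3333, 6.6667, -4.3333, 2.6667, -4.3333
Numerator Σ_{t=1}^{5}(x_t−x̄)(x_{t+1}−x̄) = -248.4444
Denominator Σ(x_t−x̄)² = 331.3333
r_1 = -248.4444 / 331.3333 = -0.750

-0.750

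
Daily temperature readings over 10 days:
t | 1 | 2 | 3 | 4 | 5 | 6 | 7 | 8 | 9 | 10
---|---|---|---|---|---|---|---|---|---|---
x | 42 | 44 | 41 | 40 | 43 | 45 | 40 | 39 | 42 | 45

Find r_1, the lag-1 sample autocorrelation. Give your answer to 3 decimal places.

Mean x̄ = (42 + 44 + 41 + 40 + 43 + 45 + 40 + 39 + 42 + 45)/10 = 42.1000
Numerator Σ_{t=1}^{9}(x_t−x̄)(x_{t+1}−x̄) = 1.1900
Denominator Σ(x_t−x̄)² = 40.9000
r_1 = 1.1900 / 40.9000 = 0.029

0.029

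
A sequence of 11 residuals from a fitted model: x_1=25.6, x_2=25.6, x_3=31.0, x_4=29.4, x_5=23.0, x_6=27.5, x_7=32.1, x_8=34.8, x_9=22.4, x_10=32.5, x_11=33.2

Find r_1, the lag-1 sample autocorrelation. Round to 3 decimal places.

Mean x̄ = (25.6 + 25.6 + 31.0 + 29.4 + 23.0 + 27.5 + 32.1 + 34.8 + 22.4 + 32.5 + 33.2)/11 = 28.8273
Numerator Σ_{t=1}^{10}(x_t−x̄)(x_{t+1}−x̄) = -21.6862
Denominator Σ(x_t−x̄)² = 181.9018
r_1 = -21.6862 / 181.9018 = -0.119

-0.119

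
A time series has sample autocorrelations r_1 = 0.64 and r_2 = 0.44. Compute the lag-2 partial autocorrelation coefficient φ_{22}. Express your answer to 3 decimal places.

φ_{22} = (r_2 − r_1²) / (1 − r_1²)
r_1² = (0.64)² = 0.4096
Numerator = 0.44 − 0.4096 = 0.0304; denominator = 1 − 0.4096 = 0.5904
φ_{22} = 0.0304 / 0.5904 = 0.051

0.051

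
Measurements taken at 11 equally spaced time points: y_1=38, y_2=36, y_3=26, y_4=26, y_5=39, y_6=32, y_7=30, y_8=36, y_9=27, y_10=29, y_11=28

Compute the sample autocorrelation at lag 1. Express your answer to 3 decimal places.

Mean ȳ = (38 + 36 + 26 + 26 + 39 + 32 + 30 + 36 + 27 + 29 + 28)/11 = 31.5455
Numerator Σ_{t=1}^{10}(y_t−ȳ)(y_{t+1}−ȳ) = -10.3884
Denominator Σ(y_t−ȳ)² = 240.7273
r_1 = -10.3884 / 240.7273 = -0.043

-0.043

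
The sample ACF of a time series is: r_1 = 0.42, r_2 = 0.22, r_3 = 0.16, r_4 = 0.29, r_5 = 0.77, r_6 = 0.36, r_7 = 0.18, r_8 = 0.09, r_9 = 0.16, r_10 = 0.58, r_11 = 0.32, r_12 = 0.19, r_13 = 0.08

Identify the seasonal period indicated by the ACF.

5

The largest autocorrelation is r_5 = 0.77, with a weaker echo at lag 10 (0.58); the remaining lags stay at or below 0.42. The elevated value at lag 1 (0.42), dropping to 0.22 at lag 2, reflects decaying short-term dependence rather than seasonality.
The dominant spike at lag 5 indicates a seasonal period of 5.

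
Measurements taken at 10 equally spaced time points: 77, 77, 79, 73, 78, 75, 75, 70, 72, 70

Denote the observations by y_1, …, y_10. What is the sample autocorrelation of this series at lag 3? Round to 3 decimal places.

Mean ȳ = (77 + 77 + 79 + 73 + 78 + 75 + 75 + 70 + 72 + 70)/10 = 74.6000
Numerator Σ_{t=1}^{7}(y_t−ȳ)(y_{t+3}−ȳ) = -13.0800
Denominator Σ(y_t−ȳ)² = 94.4000
r_3 = -13.0800 / 94.4000 = -0.139

-0.139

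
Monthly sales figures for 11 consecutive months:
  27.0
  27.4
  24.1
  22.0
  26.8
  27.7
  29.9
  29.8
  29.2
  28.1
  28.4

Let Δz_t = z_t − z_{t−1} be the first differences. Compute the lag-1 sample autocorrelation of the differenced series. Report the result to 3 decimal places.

First differences Δz: 0.4, -3.3, -2.1, 4.8, 0.9, 2.2, -0.1, -0.6, -1.1, 0.3
Mean of differences = 0.1400
Numerator Σ(Δz_t−Δz̄)(Δz_{t+1}−Δz̄) = 1.8824
Denominator Σ(Δz_t−Δz̄)² = 45.6240
r_1(Δz) = 1.8824 / 45.6240 = 0.041

0.041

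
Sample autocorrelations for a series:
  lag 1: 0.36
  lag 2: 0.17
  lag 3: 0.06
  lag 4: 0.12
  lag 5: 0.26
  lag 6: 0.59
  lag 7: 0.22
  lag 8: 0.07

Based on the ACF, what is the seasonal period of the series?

The largest autocorrelation is r_6 = 0.59; the remaining lags stay at or below 0.36. The elevated value at lag 1 (0.36), dropping to 0.17 at lag 2, reflects decaying short-term dependence rather than seasonality.
The dominant spike at lag 6 indicates a seasonal period of 6.

6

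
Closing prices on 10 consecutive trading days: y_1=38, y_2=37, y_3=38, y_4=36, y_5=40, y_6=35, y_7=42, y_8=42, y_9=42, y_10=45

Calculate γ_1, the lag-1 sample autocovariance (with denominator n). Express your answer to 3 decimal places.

Mean ȳ = (38 + 37 + 38 + 36 + 40 + 35 + 42 + 42 + 42 + 45)/10 = 39.5000
Σ_{t=1}^{9}(y_t−ȳ)(y_{t+1}−ȳ) = 23.7500
γ_1 = 23.7500 / 10 = 2.375

2.375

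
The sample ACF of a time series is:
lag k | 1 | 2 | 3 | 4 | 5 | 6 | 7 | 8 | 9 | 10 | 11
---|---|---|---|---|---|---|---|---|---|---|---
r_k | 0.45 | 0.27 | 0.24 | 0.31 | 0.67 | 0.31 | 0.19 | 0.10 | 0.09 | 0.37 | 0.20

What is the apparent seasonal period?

The largest autocorrelation is r_5 = 0.67; the remaining lags stay at or below 0.45. The elevated value at lag 1 (0.45), dropping to 0.27 at lag 2, reflects decaying short-term dependence rather than seasonality.
The dominant spike at lag 5 indicates a seasonal period of 5.

5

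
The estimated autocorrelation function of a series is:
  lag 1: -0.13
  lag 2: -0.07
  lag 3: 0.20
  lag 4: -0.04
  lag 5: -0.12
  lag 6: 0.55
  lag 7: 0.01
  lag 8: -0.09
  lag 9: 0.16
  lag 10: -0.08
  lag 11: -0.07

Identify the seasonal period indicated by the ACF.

6

The largest autocorrelation is r_6 = 0.55; the remaining lags stay at or below 0.20.
The dominant spike at lag 6 indicates a seasonal period of 6.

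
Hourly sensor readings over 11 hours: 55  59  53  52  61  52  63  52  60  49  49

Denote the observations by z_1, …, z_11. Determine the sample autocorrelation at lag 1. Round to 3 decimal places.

Mean z̄ = (55 + 59 + 53 + 52 + 61 + 52 + 63 + 52 + 60 + 49 + 49)/11 = 55.0000
Numerator Σ_{t=1}^{10}(z_t−z̄)(z_{t+1}−z̄) = -95.0000
Denominator Σ(z_t−z̄)² = 244.0000
r_1 = -95.0000 / 244.0000 = -0.389

-0.389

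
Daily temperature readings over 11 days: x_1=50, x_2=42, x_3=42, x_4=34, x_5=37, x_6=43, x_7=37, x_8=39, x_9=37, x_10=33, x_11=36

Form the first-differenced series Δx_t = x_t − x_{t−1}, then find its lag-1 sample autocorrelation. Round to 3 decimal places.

-0.344

First differences Δx: -8, 0, -8, 3, 6, -6, 2, -2, -4, 3
Mean of differences = -1.4000
Numerator Σ(Δx_t−Δx̄)(Δx_{t+1}−Δx̄) = -76.5600
Denominator Σ(Δx_t−Δx̄)² = 222.4000
r_1(Δx) = -76.5600 / 222.4000 = -0.344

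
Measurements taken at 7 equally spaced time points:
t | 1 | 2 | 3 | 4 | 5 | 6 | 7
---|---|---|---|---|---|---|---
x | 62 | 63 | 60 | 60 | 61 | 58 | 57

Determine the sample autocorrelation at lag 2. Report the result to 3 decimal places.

Mean x̄ = (62 + 63 + 60 + 60 + 61 + 58 + 57)/7 = 60.1429
Σ(x_t−x̄)(x_{t+2}−x̄) = (-0.2653) + (-0.4082) + (-0.1224) + (0.3061) + (-2.6939) = -3.1837
Denominator Σ(x_t−x̄)² = 26.8571
r_2 = -3.1837 / 26.8571 = -0.119

-0.119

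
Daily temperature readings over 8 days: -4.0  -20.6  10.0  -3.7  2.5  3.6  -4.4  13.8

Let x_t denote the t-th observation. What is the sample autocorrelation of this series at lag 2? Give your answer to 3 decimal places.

Mean x̄ = (-4.0 − 20.6 + 10.0 − 3.7 + 2.5 + 3.6 − 4.4 + 13.8)/8 = -0.3500
Deviations from mean: -3.6500, -20.2500, 10.3500, -3.3500, 2.8500, 3.9500, -4.0500, 14.1500
Numerator Σ_{t=1}^{6}(x_t−x̄)(x_{t+2}−x̄) = 90.6750
Denominator Σ(x_t−x̄)² = 782.0800
r_2 = 90.6750 / 782.0800 = 0.116

0.116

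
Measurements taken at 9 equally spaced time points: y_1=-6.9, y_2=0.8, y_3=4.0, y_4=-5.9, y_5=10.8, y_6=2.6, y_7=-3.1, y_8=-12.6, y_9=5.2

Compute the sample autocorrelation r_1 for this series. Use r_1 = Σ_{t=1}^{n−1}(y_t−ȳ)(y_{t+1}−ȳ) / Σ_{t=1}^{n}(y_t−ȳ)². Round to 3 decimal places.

-0.237

Mean ȳ = (-6.9 + 0.8 + 4.0 − 5.9 + 10.8 + 2.6 − 3.1 − 12.6 + 5.2)/9 = -0.5667
Numerator Σ_{t=1}^{8}(y_t−ȳ)(y_{t+1}−ȳ) = -98.3278
Denominator Σ(y_t−ȳ)² = 414.9800
r_1 = -98.3278 / 414.9800 = -0.237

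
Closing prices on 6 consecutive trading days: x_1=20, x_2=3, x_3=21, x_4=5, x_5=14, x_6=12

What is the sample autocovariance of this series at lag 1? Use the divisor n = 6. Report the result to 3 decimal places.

Mean x̄ = (20 + 3 + 21 + 5 + 14 + 12)/6 = 12.5000
Σ_{t=1}^{5}(x_t−x̄)(x_{t+1}−x̄) = -227.7500
γ_1 = -227.7500 / 6 = -37.958

-37.958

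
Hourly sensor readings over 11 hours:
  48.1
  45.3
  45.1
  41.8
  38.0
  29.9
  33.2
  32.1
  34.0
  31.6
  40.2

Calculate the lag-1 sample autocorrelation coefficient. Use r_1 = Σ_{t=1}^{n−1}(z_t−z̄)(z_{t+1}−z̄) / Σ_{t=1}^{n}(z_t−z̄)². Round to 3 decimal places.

Mean z̄ = (48.1 + 45.3 + 45.1 + 41.8 + 38.0 + 29.9 + 33.2 + 32.1 + 34.0 + 31.6 + 40.2)/11 = 38.1182
Numerator Σ_{t=1}^{10}(z_t−z̄)(z_{t+1}−z̄) = 256.1460
Denominator Σ(z_t−z̄)² = 405.2564
r_1 = 256.1460 / 405.2564 = 0.632

0.632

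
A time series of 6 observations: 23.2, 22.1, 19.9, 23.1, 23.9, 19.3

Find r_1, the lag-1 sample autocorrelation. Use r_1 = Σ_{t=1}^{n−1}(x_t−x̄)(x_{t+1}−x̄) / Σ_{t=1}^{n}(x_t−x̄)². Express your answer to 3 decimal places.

Mean x̄ = (23.2 + 22.1 + 19.9 + 23.1 + 23.9 + 19.3)/6 = 21.9167
Deviations from mean: 1.2833, 0.1833, -2.0167, 1.1833, 1.9833, -2.6167
Numerator Σ_{t=1}^{5}(x_t−x̄)(x_{t+1}−x̄) = -5.3636
Denominator Σ(x_t−x̄)² = 17.9283
r_1 = -5.3636 / 17.9283 = -0.299

-0.299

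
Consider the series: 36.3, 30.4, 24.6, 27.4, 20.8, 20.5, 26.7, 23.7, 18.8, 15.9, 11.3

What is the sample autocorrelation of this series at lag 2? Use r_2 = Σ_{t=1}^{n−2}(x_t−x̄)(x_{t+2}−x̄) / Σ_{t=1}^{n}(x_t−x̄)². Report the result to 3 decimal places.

Mean x̄ = (36.3 + 30.4 + 24.6 + 27.4 + 20.8 + 20.5 + 26.7 + 23.7 + 18.8 + 15.9 + 11.3)/11 = 23.3091
Numerator Σ_{t=1}^{9}(x_t−x̄)(x_{t+2}−x̄) = 57.4053
Denominator Σ(x_t−x̄)² = 482.7291
r_2 = 57.4053 / 482.7291 = 0.119

0.119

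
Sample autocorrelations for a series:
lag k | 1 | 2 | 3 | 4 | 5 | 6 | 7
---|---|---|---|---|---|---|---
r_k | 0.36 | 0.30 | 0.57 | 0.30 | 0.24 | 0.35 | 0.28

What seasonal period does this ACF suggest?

3

The largest autocorrelation is r_3 = 0.57; the remaining lags stay at or below 0.36. The elevated value at lag 1 (0.36), dropping to 0.30 at lag 2, reflects decaying short-term dependence rather than seasonality.
The dominant spike at lag 3 indicates a seasonal period of 3.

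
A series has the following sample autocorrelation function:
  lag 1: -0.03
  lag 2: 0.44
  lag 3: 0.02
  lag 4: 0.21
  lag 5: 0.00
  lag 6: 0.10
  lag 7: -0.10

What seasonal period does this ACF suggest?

2

The largest autocorrelation is r_2 = 0.44, with a weaker echo at lag 4 (0.21); the remaining lags stay at or below 0.10.
The dominant spike at lag 2 indicates a seasonal period of 2.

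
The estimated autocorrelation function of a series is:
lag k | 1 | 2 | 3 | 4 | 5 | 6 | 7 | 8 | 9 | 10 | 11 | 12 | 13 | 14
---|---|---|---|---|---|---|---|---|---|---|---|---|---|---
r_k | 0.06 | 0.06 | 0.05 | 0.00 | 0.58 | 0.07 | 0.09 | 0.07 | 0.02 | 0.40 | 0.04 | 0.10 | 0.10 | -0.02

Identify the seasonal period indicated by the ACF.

The largest autocorrelation is r_5 = 0.58, with a weaker echo at lag 10 (0.40); the remaining lags stay at or below 0.10.
The dominant spike at lag 5 indicates a seasonal period of 5.

5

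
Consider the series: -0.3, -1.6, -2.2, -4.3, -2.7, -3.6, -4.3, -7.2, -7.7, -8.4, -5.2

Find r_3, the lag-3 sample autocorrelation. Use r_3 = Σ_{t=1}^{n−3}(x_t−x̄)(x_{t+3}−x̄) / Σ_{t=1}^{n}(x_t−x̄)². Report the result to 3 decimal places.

Mean x̄ = (-0.3 − 1.6 − 2.2 − 4.3 − 2.7 − 3.6 − 4.3 − 7.2 − 7.7 − 8.4 − 5.2)/11 = -4.3182
Numerator Σ_{t=1}^{8}(x_t−x̄)(x_{t+3}−x̄) = 1.3681
Denominator Σ(x_t−x̄)² = 68.3364
r_3 = 1.3681 / 68.3364 = 0.020

0.020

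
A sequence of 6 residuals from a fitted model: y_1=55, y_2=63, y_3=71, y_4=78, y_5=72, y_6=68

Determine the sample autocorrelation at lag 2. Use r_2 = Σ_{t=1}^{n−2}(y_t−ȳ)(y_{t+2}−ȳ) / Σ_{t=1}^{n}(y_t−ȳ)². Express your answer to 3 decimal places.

Mean ȳ = (55 + 63 + 71 + 78 + 72 + 68)/6 = 67.8333
Deviations from mean: -12.8333, -4.8333, 3.1667, 10.1667, 4.1667, 0.1667
Numerator Σ_{t=1}^{4}(y_t−ȳ)(y_{t+2}−ȳ) = -74.8889
Denominator Σ(y_t−ȳ)² = 318.8333
r_2 = -74.8889 / 318.8333 = -0.235

-0.235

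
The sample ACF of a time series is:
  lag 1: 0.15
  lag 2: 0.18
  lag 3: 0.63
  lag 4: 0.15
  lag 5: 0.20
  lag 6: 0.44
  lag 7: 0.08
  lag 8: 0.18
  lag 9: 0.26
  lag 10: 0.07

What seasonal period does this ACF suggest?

The largest autocorrelation is r_3 = 0.63, with weaker echoes at lags 6 (0.44) and 9 (0.26); the remaining lags stay at or below 0.20.
The dominant spike at lag 3 indicates a seasonal period of 3.

3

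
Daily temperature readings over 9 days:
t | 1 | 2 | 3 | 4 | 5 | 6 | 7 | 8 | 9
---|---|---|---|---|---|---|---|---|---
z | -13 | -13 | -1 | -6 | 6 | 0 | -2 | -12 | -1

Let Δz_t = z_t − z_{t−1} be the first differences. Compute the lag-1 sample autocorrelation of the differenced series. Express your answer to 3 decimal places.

First differences Δz: 0, 12, -5, 12, -6, -2, -10, 11
Mean of differences = 1.5000
Numerator Σ(Δz_t−Δz̄)(Δz_{t+1}−Δz̄) = -273.7500
Denominator Σ(Δz_t−Δz̄)² = 556.0000
r_1(Δz) = -273.7500 / 556.0000 = -0.492

-0.492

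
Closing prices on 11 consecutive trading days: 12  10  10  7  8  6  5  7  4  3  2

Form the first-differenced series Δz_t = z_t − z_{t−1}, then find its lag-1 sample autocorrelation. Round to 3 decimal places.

-0.625

First differences Δz: -2, 0, -3, 1, -2, -1, 2, -3, -1, -1
Mean of differences = -1.0000
Numerator Σ(Δz_t−Δz̄)(Δz_{t+1}−Δz̄) = -15.0000
Denominator Σ(Δz_t−Δz̄)² = 24.0000
r_1(Δz) = -15.0000 / 24.0000 = -0.625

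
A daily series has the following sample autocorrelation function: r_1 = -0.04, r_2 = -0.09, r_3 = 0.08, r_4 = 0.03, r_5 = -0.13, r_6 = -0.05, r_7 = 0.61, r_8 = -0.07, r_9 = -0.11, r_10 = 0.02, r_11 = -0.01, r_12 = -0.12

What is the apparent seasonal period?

The largest autocorrelation is r_7 = 0.61; the remaining lags stay at or below 0.08.
The dominant spike at lag 7 indicates a seasonal period of 7.

7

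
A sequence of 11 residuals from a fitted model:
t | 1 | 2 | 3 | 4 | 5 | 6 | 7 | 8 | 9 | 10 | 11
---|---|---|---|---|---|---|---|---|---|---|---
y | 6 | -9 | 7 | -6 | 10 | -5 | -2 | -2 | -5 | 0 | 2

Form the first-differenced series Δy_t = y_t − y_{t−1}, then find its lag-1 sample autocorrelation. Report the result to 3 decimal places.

First differences Δy: -15, 16, -13, 16, -15, 3, 0, -3, 5, 2
Mean of differences = -0.4000
Numerator Σ(Δy_t−Δȳ)(Δy_{t+1}−Δȳ) = -942.5600
Denominator Σ(Δy_t−Δȳ)² = 1176.4000
r_1(Δy) = -942.5600 / 1176.4000 = -0.801

-0.801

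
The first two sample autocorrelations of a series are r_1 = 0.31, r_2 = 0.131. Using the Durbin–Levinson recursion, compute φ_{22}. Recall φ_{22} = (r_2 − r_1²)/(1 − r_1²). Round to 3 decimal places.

φ_{22} = (r_2 − r_1²) / (1 − r_1²)
r_1² = (0.31)² = 0.0961
Numerator = 0.131 − 0.0961 = 0.0349; denominator = 1 − 0.0961 = 0.9039
φ_{22} = 0.0349 / 0.9039 = 0.039

0.039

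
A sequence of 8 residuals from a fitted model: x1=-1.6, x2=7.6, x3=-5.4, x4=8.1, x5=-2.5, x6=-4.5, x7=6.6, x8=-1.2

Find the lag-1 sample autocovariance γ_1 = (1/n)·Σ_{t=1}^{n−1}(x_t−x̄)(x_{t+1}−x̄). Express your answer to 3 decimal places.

-19.142

Mean x̄ = (-1.6 + 7.6 − 5.4 + 8.1 − 2.5 − 4.5 + 6.6 − 1.2)/8 = 0.8875
Deviations: -2.4875, 6.7125, -6.2875, 7.2125, -3.3875, -5.3875, 5.7125, -2.0875
Σ_{t=1}^{7}(x_t−x̄)(x_{t+1}−x̄) = -153.1339
γ_1 = -153.1339 / 8 = -19.142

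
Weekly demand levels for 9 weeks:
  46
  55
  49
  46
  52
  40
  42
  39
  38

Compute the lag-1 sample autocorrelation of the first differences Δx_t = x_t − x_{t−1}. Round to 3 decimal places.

First differences Δx: 9, -6, -3, 6, -12, 2, -3, -1
Mean of differences = -1.0000
Numerator Σ(Δx_t−Δx̄)(Δx_{t+1}−Δx̄) = -170.0000
Denominator Σ(Δx_t−Δx̄)² = 312.0000
r_1(Δx) = -170.0000 / 312.0000 = -0.545

-0.545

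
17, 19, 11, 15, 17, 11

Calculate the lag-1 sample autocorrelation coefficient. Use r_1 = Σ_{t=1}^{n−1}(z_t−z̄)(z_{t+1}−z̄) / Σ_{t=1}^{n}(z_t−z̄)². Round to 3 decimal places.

Mean z̄ = (17 + 19 + 11 + 15 + 17 + 11)/6 = 15.0000
Deviations from mean: 2.0000, 4.0000, -4.0000, 0.0000, 2.0000, -4.0000
Σ(z_t−z̄)(z_{t+1}−z̄) = (8.0000) + (-16.0000) + (0.0000) + (0.0000) + (-8.0000) = -16.0000
Denominator Σ(z_t−z̄)² = 56.0000
r_1 = -16.0000 / 56.0000 = -0.286

-0.286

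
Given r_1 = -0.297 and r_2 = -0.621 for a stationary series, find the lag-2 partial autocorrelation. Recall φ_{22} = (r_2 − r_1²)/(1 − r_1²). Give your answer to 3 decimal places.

φ_{22} = (r_2 − r_1²) / (1 − r_1²)
r_1² = (-0.297)² = 0.088209
Numerator = -0.621 − 0.0882 = -0.7092; denominator = 1 − 0.0882 = 0.9118
φ_{22} = -0.7092 / 0.9118 = -0.778

-0.778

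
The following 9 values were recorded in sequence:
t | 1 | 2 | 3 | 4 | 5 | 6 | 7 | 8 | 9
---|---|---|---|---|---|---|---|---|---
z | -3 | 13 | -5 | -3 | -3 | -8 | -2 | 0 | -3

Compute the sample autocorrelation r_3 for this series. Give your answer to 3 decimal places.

Mean z̄ = (-3 + 13 − 5 − 3 − 3 − 8 − 2 + 0 − 3)/9 = -1.5556
Σ(z_t−z̄)(z_{t+3}−z̄) = (2.0864) + (-21.0247) + (22.1975) + (0.6420) + (-2.2469) + (9.3086) = 10.9630
Denominator Σ(z_t−z̄)² = 276.2222
r_3 = 10.9630 / 276.2222 = 0.040

0.040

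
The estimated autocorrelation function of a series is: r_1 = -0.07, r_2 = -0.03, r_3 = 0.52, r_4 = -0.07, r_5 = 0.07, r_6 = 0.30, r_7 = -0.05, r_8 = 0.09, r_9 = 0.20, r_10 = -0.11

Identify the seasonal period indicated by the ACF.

3

The largest autocorrelation is r_3 = 0.52, with weaker echoes at lags 6 (0.30) and 9 (0.20); the remaining lags stay at or below 0.09.
The dominant spike at lag 3 indicates a seasonal period of 3.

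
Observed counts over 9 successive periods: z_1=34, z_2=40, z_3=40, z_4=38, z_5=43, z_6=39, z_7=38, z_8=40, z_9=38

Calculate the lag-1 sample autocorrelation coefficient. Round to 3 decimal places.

-0.223

Mean z̄ = (34 + 40 + 40 + 38 + 43 + 39 + 38 + 40 + 38)/9 = 38.8889
Numerator Σ_{t=1}^{8}(z_t−z̄)(z_{t+1}−z̄) = -10.4568
Denominator Σ(z_t−z̄)² = 46.8889
r_1 = -10.4568 / 46.8889 = -0.223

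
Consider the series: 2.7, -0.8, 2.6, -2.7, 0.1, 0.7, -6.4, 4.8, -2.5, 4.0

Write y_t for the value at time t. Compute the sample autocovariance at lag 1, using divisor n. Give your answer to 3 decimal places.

-6.767

Mean ȳ = (2.7 − 0.8 + 2.6 − 2.7 + 0.1 + 0.7 − 6.4 + 4.8 − 2.5 + 4.0)/10 = 0.2500
Σ_{t=1}^{9}(y_t−ȳ)(y_{t+1}−ȳ) = -67.6725
γ_1 = -67.6725 / 10 = -6.767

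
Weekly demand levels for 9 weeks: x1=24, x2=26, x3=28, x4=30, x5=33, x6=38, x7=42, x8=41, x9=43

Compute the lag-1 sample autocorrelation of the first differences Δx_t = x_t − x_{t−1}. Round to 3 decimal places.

First differences Δx: 2, 2, 2, 3, 5, 4, -1, 2
Mean of differences = 2.3750
Numerator Σ(Δx_t−Δx̄)(Δx_{t+1}−Δx̄) = 1.7344
Denominator Σ(Δx_t−Δx̄)² = 21.8750
r_1(Δx) = 1.7344 / 21.8750 = 0.079

0.079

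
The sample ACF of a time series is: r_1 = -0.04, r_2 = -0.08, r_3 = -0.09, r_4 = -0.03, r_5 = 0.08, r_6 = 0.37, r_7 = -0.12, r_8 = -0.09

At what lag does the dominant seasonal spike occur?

The largest autocorrelation is r_6 = 0.37; the remaining lags stay at or below 0.08.
The dominant spike at lag 6 indicates a seasonal period of 6.

6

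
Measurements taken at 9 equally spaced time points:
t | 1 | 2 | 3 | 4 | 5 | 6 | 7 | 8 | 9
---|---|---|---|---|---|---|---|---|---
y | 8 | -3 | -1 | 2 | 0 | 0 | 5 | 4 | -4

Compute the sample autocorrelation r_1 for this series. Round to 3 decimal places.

Mean ȳ = (8 − 3 − 1 + 2 + 0 + 0 + 5 + 4 − 4)/9 = 1.2222
Numerator Σ_{t=1}^{8}(y_t−ȳ)(y_{t+1}−ȳ) = -29.0494
Denominator Σ(y_t−ȳ)² = 121.5556
r_1 = -29.0494 / 121.5556 = -0.239

-0.239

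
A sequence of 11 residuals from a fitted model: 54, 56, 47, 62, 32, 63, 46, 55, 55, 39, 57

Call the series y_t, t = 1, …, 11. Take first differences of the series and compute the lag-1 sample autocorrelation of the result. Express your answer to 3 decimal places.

-0.800

First differences Δy: 2, -9, 15, -30, 31, -17, 9, 0, -16, 18
Mean of differences = 0.3000
Numerator Σ(Δy_t−Δȳ)(Δy_{t+1}−Δȳ) = -2495.9900
Denominator Σ(Δy_t−Δȳ)² = 3120.1000
r_1(Δy) = -2495.9900 / 3120.1000 = -0.800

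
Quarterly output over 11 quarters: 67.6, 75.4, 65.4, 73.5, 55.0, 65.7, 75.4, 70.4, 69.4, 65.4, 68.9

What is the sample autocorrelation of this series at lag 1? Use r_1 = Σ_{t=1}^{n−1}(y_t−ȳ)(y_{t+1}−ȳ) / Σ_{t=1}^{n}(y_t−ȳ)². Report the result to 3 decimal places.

-0.243

Mean ȳ = (67.6 + 75.4 + 65.4 + 73.5 + 55.0 + 65.7 + 75.4 + 70.4 + 69.4 + 65.4 + 68.9)/11 = 68.3727
Numerator Σ_{t=1}^{10}(y_t−ȳ)(y_{t+1}−ȳ) = -81.4607
Denominator Σ(y_t−ȳ)² = 334.7418
r_1 = -81.4607 / 334.7418 = -0.243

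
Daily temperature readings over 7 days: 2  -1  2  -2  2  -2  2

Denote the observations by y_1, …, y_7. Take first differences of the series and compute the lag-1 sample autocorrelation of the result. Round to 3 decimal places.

First differences Δy: -3, 3, -4, 4, -4, 4
Mean of differences = 0.0000
Numerator Σ(Δy_t−Δȳ)(Δy_{t+1}−Δȳ) = -69.0000
Denominator Σ(Δy_t−Δȳ)² = 82.0000
r_1(Δy) = -69.0000 / 82.0000 = -0.841

-0.841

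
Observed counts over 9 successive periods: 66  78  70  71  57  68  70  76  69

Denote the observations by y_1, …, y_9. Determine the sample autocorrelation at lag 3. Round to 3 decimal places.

-0.669

Mean ȳ = (66 + 78 + 70 + 71 + 57 + 68 + 70 + 76 + 69)/9 = 69.4444
Numerator Σ_{t=1}^{6}(y_t−ȳ)(y_{t+3}−ȳ) = -192.7037
Denominator Σ(y_t−ȳ)² = 288.2222
r_3 = -192.7037 / 288.2222 = -0.669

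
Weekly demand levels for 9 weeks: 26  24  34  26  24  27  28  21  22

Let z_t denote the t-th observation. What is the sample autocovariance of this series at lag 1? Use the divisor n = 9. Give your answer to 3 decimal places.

Mean z̄ = (26 + 24 + 34 + 26 + 24 + 27 + 28 + 21 + 22)/9 = 25.7778
Σ_{t=1}^{8}(z_t−z̄)(z_{t+1}−z̄) = -5.6049
γ_1 = -5.6049 / 9 = -0.623

-0.623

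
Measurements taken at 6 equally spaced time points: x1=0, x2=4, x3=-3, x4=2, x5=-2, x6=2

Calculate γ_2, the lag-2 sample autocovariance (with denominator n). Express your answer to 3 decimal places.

Mean x̄ = (0 + 4 − 3 + 2 − 2 + 2)/6 = 0.5000
Σ_{t=1}^{4}(x_t−x̄)(x_{t+2}−x̄) = 18.0000
γ_2 = 18.0000 / 6 = 3.000

3.000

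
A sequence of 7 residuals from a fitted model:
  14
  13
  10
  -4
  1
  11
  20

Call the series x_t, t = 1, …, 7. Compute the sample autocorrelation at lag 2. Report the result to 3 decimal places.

-0.409

Mean x̄ = (14 + 13 + 10 − 4 + 1 + 11 + 20)/7 = 9.2857
Σ(x_t−x̄)(x_{t+2}−x̄) = (3.3673) + (-49.3469) + (-5.9184) + (-22.7755) + (-88.7755) = -163.4490
Denominator Σ(x_t−x̄)² = 399.4286
r_2 = -163.4490 / 399.4286 = -0.409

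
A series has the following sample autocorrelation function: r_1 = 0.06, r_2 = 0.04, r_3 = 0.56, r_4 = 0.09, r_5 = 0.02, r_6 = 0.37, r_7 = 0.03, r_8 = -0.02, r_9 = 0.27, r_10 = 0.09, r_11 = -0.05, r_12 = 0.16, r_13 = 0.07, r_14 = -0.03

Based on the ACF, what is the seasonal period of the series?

The largest autocorrelation is r_3 = 0.56, with weaker echoes at lags 6 (0.37), 9 (0.27) and 12 (0.16); the remaining lags stay at or below 0.09.
The dominant spike at lag 3 indicates a seasonal period of 3.

3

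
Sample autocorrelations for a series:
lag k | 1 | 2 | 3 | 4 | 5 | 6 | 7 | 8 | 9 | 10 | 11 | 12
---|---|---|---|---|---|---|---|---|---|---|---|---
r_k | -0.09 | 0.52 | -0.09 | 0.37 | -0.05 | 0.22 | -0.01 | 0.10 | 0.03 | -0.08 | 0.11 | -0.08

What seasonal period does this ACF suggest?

2

The largest autocorrelation is r_2 = 0.52, with weaker echoes at lags 4 (0.37) and 6 (0.22); the remaining lags stay at or below 0.11.
The dominant spike at lag 2 indicates a seasonal period of 2.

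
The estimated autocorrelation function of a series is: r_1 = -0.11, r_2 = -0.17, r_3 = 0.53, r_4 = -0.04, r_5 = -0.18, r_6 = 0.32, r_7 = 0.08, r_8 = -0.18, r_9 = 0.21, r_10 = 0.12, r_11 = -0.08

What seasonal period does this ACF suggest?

3

The largest autocorrelation is r_3 = 0.53, with weaker echoes at lags 6 (0.32) and 9 (0.21); the remaining lags stay at or below 0.12.
The dominant spike at lag 3 indicates a seasonal period of 3.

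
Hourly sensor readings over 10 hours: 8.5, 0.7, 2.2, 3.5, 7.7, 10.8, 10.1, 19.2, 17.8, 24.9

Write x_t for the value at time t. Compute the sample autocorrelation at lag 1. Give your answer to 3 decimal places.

0.610

Mean x̄ = (8.5 + 0.7 + 2.2 + 3.5 + 7.7 + 10.8 + 10.1 + 19.2 + 17.8 + 24.9)/10 = 10.5400
Numerator Σ_{t=1}^{9}(x_t−x̄)(x_{t+1}−x̄) = 343.3084
Denominator Σ(x_t−x̄)² = 562.3440
r_1 = 343.3084 / 562.3440 = 0.610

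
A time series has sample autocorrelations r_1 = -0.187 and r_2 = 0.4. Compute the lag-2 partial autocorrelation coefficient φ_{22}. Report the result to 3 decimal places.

0.378

φ_{22} = (r_2 − r_1²) / (1 − r_1²)
r_1² = (-0.187)² = 0.034969
Numerator = 0.4 − 0.0350 = 0.3650; denominator = 1 − 0.0350 = 0.9650
φ_{22} = 0.3650 / 0.9650 = 0.378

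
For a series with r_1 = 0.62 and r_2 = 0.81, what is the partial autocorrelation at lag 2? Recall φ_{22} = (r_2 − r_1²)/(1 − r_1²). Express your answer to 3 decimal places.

φ_{22} = (r_2 − r_1²) / (1 − r_1²)
r_1² = (0.62)² = 0.3844
Numerator = 0.81 − 0.3844 = 0.4256; denominator = 1 − 0.3844 = 0.6156
φ_{22} = 0.4256 / 0.6156 = 0.691

0.691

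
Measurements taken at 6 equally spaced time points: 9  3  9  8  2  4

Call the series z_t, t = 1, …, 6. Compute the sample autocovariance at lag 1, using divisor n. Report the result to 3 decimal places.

-2.060

Mean z̄ = (9 + 3 + 9 + 8 + 2 + 4)/6 = 5.8333
Deviations: 3.1667, -2.8333, 3.1667, 2.1667, -3.8333, -1.8333
Σ_{t=1}^{5}(z_t−z̄)(z_{t+1}−z̄) = -12.3611
γ_1 = -12.3611 / 6 = -2.060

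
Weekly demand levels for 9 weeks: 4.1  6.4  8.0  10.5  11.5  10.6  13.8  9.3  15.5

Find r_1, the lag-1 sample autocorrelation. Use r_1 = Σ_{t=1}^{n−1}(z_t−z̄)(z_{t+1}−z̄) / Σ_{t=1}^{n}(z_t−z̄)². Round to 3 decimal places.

Mean z̄ = (4.1 + 6.4 + 8.0 + 10.5 + 11.5 + 10.6 + 13.8 + 9.3 + 15.5)/9 = 9.9667
Numerator Σ_{t=1}^{8}(z_t−z̄)(z_{t+1}−z̄) = 24.8622
Denominator Σ(z_t−z̄)² = 99.8000
r_1 = 24.8622 / 99.8000 = 0.249

0.249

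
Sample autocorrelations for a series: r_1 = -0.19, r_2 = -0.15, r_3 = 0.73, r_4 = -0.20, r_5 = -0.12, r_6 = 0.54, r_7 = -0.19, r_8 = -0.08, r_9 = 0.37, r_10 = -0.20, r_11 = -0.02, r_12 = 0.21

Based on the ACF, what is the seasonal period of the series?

The largest autocorrelation is r_3 = 0.73, with weaker echoes at lags 6 (0.54), 9 (0.37) and 12 (0.21); the remaining lags stay at or below -0.02.
The dominant spike at lag 3 indicates a seasonal period of 3.

3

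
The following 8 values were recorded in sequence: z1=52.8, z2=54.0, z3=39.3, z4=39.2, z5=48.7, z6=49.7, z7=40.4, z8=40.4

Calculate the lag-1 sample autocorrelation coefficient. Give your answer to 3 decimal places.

Mean z̄ = (52.8 + 54.0 + 39.3 + 39.2 + 48.7 + 49.7 + 40.4 + 40.4)/8 = 45.5625
Deviations from mean: 7.2375, 8.4375, -6.2625, -6.3625, 3.1375, 4.1375, -5.1625, -5.1625
Σ(z_t−z̄)(z_{t+1}−z̄) = (61.0664) + (-52.8398) + (39.8452) + (-19.9623) + (12.9814) + (-21.3598) + (26.6514) = 46.3823
Denominator Σ(z_t−z̄)² = 283.5388
r_1 = 46.3823 / 283.5388 = 0.164

0.164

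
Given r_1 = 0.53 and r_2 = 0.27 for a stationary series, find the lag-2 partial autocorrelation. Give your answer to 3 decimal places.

-0.015

φ_{22} = (r_2 − r_1²) / (1 − r_1²)
r_1² = (0.53)² = 0.2809
Numerator = 0.27 − 0.2809 = -0.0109; denominator = 1 − 0.2809 = 0.7191
φ_{22} = -0.0109 / 0.7191 = -0.015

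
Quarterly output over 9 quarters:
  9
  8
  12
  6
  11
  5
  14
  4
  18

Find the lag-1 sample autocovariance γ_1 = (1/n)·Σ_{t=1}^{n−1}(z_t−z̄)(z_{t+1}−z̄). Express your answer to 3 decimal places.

-12.716

Mean z̄ = (9 + 8 + 12 + 6 + 11 + 5 + 14 + 4 + 18)/9 = 9.6667
Σ_{t=1}^{8}(z_t−z̄)(z_{t+1}−z̄) = -114.4444
γ_1 = -114.4444 / 9 = -12.716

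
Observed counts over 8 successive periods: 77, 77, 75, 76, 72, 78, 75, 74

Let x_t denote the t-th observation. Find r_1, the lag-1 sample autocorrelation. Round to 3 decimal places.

Mean x̄ = (77 + 77 + 75 + 76 + 72 + 78 + 75 + 74)/8 = 75.5000
Deviations from mean: 1.5000, 1.5000, -0.5000, 0.5000, -3.5000, 2.5000, -0.5000, -1.5000
Σ(x_t−x̄)(x_{t+1}−x̄) = (2.2500) + (-0.7500) + (-0.2500) + (-1.7500) + (-8.7500) + (-1.2500) + (0.7500) = -9.7500
Denominator Σ(x_t−x̄)² = 26.0000
r_1 = -9.7500 / 26.0000 = -0.375

-0.375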